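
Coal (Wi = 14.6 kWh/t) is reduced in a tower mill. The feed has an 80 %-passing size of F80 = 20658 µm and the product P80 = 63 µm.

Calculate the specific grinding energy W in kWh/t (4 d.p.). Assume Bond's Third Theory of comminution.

W = 17.3785 kWh/t

W = 10 Wi (P80^-0.5 − F80^-0.5)
1/√63 = 0.125988;  1/√20658 = 0.006958
W = 10·14.6·(0.125988 − 0.006958) = 17.3785 kWh/t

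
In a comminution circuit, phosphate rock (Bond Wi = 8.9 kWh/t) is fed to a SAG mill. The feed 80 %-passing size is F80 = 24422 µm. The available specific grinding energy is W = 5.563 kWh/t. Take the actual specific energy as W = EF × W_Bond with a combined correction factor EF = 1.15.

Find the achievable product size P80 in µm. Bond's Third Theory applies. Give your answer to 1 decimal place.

Bond: W = 10·Wi·(1/√P80 − 1/√F80)
W_Bond = W / EF = 5.563 / 1.15 = 4.8374 kWh/t
⇒ 1/√P80 = W_Bond/(10·Wi) + 1/√F80
  = 4.8374/(10·8.9) + 1/√24422 = 0.054353 + 0.006399 = 0.060752
P80 = (1/0.060752)² = 16.4605² = 270.95 µm

P80 = 270.9 µm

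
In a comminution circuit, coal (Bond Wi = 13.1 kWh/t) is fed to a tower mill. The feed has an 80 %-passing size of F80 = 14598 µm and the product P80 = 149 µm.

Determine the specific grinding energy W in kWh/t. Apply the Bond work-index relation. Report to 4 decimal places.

W = 9.6477 kWh/t

W = 10 Wi (1/√P80 − 1/√F80)  [Bond]
1/√149 = 0.081923;  1/√14598 = 0.008277
W = 10·13.1·(0.081923 − 0.008277) = 9.6477 kWh/t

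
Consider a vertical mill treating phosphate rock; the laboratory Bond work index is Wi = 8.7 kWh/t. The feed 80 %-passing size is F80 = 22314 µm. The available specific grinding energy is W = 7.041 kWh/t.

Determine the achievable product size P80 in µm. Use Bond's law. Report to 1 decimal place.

P80 = 130.2 µm

W_Bond = 10·Wi·(1/√P₈₀ − 1/√F₈₀)
⇒ 1/√P80 = W/(10 Wi) + 1/√F80
  = 7.0410/(10·8.7) + 1/√22314 = 0.080931 + 0.006694 = 0.087625
P80 = (1/0.087625)² = 11.4122² = 130.24 µm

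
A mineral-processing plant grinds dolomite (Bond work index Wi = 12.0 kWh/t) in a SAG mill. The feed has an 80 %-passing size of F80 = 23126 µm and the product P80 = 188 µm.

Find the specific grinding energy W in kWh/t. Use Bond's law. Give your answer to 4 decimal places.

W = 7.9628 kWh/t

Bond:  W = 10 Wi (1/√P − 1/√F)
1/√188 = 0.072932;  1/√23126 = 0.006576
W = 10·12.0·(0.072932 − 0.006576) = 7.9628 kWh/t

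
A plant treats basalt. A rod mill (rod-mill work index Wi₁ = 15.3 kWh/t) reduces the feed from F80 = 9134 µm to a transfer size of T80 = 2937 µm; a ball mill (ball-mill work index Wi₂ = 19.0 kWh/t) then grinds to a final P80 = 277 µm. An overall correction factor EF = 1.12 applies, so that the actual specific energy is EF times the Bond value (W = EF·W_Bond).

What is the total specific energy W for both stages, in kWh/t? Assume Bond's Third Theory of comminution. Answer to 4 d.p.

W = 10 Wi / √P80 − 10 Wi / √F80
Stage 1 (9134→2937 µm, Wi₁=15.3): W₁ = 10·15.3·(0.018452 − 0.010463) = 1.2223 kWh/t
Stage 2 (2937→277 µm, Wi₂=19.0): W₂ = 10·19.0·(0.060084 − 0.018452) = 7.9101 kWh/t
W = W₁ + W₂ = 1.2223 + 7.9101 = 9.1324 kWh/t
Apply correction: 9.1324 × 1.12 = 10.2283 kWh/t

W = 10.2283 kWh/t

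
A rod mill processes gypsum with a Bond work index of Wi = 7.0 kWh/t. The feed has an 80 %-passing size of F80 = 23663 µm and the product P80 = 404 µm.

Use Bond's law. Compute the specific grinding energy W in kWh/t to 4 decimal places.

W = 3.0276 kWh/t

W = 10 Wi (P80^-0.5 − F80^-0.5)
1/√404 = 0.049752;  1/√23663 = 0.006501
W = 10·7.0·(0.049752 − 0.006501) = 3.0276 kWh/t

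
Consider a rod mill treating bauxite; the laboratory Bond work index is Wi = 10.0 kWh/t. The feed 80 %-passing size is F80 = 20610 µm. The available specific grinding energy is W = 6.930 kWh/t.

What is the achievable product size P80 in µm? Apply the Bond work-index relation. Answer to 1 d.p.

P80 = 171.9 µm

W = 10·Wi·(P80^(-½) − F80^(-½))
⇒ 1/√P80 = W/(10·Wi) + 1/√F80
  = 6.9300/(10·10.0) + 1/√20610 = 0.069300 + 0.006966 = 0.076266
P80 = (1/0.076266)² = 13.1121² = 171.93 µm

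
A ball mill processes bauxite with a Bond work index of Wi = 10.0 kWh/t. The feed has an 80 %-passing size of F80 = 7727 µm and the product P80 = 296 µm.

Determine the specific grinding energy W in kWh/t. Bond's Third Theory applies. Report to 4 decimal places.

W_Bond = 10·Wi·(1/√P₈₀ − 1/√F₈₀)
1/√296 = 0.058124;  1/√7727 = 0.011376
W = 10·10.0·(0.058124 − 0.011376) = 4.6748 kWh/t

W = 4.6748 kWh/t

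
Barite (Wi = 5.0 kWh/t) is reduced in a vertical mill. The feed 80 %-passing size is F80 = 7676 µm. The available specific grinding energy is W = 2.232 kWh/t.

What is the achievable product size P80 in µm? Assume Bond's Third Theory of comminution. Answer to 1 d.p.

W = 10 Wi (1/√P80 − 1/√F80)  [Bond]
P80^(−½) = W/(10 Wi) + F80^(−½)
  = 2.2320/(10·5.0) + 1/√7676 = 0.044640 + 0.011414 = 0.056054
P80 = (1/0.056054)² = 17.8400² = 318.27 µm

P80 = 318.3 µm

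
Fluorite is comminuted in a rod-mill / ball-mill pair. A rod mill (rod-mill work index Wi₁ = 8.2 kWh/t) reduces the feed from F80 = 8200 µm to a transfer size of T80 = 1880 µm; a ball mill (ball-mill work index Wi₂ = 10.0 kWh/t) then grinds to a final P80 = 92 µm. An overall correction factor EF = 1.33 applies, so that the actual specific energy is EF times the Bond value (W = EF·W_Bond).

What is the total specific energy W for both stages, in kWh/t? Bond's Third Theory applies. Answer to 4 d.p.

W = 10 Wi / √P80 − 10 Wi / √F80
Stage 1 (8200→1880 µm, Wi₁=8.2): W₁ = 10·8.2·(0.023063 − 0.011043) = 0.9857 kWh/t
Stage 2 (1880→92 µm, Wi₂=10.0): W₂ = 10·10.0·(0.104257 − 0.023063) = 8.1194 kWh/t
W = W₁ + W₂ = 0.9857 + 8.1194 = 9.1050 kWh/t
Corrected W = EF·W_Bond = 1.33·9.1050 = 12.1097 kWh/t

W = 12.1097 kWh/t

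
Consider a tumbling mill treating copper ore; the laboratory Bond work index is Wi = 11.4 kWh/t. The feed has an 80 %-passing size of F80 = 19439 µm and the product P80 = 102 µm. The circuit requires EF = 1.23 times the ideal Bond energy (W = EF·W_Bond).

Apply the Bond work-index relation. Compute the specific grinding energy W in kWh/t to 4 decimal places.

W = 12.8781 kWh/t

Bond:  W = 10 Wi (1/√P − 1/√F)
1/√102 = 0.099015;  1/√19439 = 0.007172
W = 10·11.4·(0.099015 − 0.007172) = 10.4700 kWh/t
With EF = 1.23: W = 10.4700·1.23 = 12.8781 kWh/t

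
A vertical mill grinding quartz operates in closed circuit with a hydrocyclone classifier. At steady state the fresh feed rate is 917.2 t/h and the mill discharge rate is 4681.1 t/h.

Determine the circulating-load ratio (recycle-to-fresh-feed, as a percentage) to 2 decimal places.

CL = 410.37 %

Mill node: discharge = fresh + recycle.
R = M − F = 4681.1 − 917.2 = 3763.9 t/h
CL = 100·R/F = 100·3763.9/917.2 = 410.37 %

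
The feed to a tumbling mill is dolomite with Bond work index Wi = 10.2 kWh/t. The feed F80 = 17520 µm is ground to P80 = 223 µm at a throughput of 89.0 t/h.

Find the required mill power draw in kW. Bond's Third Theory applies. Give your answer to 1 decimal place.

P = 539.3 kW

W = 10 Wi / √P80 − 10 Wi / √F80
W = 10·10.2·(1/√223 − 1/√17520) = 10·10.2·(0.059410) = 6.0598 kWh/t
Mill draw = 6.0598 × 89.0 = 539.3 kW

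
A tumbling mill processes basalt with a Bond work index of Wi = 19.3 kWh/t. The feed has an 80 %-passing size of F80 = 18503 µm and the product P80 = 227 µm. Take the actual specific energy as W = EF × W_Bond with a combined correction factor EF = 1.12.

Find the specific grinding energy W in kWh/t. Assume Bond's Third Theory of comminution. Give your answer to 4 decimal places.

W = 10·Wi·[P80^(−½) − F80^(−½)]
1/√227 = 0.066372;  1/√18503 = 0.007352
W = 10·19.3·(0.066372 − 0.007352) = 11.3910 kWh/t
Apply correction: 11.3910 × 1.12 = 12.7579 kWh/t

W = 12.7579 kWh/t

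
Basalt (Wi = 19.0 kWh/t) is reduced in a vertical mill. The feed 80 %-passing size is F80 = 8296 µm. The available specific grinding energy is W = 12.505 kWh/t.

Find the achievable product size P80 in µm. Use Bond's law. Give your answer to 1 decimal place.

P80 = 169.6 µm

Bond:  W = 10 Wi (1/√P − 1/√F)
P80^-0.5 = F80^-0.5 + W/(10 Wi)
  = 12.5050/(10·19.0) + 1/√8296 = 0.065816 + 0.010979 = 0.076795
P80 = (1/0.076795)² = 13.0217² = 169.56 µm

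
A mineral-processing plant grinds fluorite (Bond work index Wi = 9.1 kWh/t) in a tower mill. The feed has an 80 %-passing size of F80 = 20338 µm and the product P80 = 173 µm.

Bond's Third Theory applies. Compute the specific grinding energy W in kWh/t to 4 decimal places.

W = 6.2805 kWh/t

W = 10 Wi (P80^-0.5 − F80^-0.5)
1/√173 = 0.076029;  1/√20338 = 0.007012
W = 10·9.1·(0.076029 − 0.007012) = 6.2805 kWh/t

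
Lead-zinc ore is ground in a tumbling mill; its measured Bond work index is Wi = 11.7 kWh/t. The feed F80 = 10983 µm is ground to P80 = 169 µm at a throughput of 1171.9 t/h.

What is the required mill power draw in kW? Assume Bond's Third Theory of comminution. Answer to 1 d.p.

W = 10 Wi (1/√P80 − 1/√F80)  [Bond]
W = 10·11.7·(1/√169 − 1/√10983) = 10·11.7·(0.067381) = 7.8836 kWh/t
P_mill = W·ṁ = 7.8836·1171.9 = 9238.8 kW

P = 9238.8 kW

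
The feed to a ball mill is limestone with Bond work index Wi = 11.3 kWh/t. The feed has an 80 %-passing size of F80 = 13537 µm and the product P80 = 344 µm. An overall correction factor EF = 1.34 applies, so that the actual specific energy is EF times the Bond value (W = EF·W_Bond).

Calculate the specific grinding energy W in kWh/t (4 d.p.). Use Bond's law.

W = 10 Wi (1/√P80 − 1/√F80)  [Bond]
1/√344 = 0.053916;  1/√13537 = 0.008595
W = 10·11.3·(0.053916 − 0.008595) = 5.1213 kWh/t
W_actual = 1.34 × 5.1213 = 6.8626 kWh/t

W = 6.8626 kWh/t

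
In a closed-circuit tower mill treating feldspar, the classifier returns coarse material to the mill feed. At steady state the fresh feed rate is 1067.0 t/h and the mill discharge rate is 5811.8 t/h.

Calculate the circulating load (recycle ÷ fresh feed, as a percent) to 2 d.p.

Steady state: M = F + R.
R = M − F = 5811.8 − 1067.0 = 4744.8 t/h
CL = 100·R/F = 100·4744.8/1067.0 = 444.69 %

CL = 444.69 %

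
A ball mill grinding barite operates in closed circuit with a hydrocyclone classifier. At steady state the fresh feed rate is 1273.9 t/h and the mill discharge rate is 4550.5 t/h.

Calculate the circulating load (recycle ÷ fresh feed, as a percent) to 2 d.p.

Mill node: discharge = fresh + recycle.
R = M − F = 4550.5 − 1273.9 = 3276.6 t/h
CL = 100·R/F = 100·3276.6/1273.9 = 257.21 %

CL = 257.21 %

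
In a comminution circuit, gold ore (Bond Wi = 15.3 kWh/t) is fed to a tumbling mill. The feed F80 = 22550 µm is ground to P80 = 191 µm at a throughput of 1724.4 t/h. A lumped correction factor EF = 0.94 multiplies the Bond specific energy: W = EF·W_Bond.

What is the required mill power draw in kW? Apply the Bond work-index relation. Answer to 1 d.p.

W = 10 Wi (P80^-0.5 − F80^-0.5)
W = 10·15.3·(1/√191 − 1/√22550) = 10·15.3·(0.065698) = 10.0518 kWh/t
W_actual = 0.94 × 10.0518 = 9.4487 kWh/t
Mill draw = 9.4487 × 1724.4 = 16293.4 kW

P = 16293.4 kW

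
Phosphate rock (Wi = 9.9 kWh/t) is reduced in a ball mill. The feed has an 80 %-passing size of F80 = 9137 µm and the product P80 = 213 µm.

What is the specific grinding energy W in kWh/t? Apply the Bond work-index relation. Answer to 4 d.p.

W = 10 Wi (P80^-0.5 − F80^-0.5)
1/√213 = 0.068519;  1/√9137 = 0.010462
W = 10·9.9·(0.068519 − 0.010462) = 5.7477 kWh/t

W = 5.7477 kWh/t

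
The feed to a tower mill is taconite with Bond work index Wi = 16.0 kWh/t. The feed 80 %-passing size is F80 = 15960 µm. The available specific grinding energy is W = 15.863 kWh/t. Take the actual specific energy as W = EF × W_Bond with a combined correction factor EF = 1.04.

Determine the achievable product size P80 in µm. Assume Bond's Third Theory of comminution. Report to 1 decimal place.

W = 10·Wi·[P80^(−½) − F80^(−½)]
W_Bond = W / EF = 15.863 / 1.04 = 15.2529 kWh/t
1/√P80 = 1/√F80 + W_Bond/(10·Wi)
  = 15.2529/(10·16.0) + 1/√15960 = 0.095331 + 0.007916 = 0.103246
P80 = (1/0.103246)² = 9.6856² = 93.81 µm

P80 = 93.8 µm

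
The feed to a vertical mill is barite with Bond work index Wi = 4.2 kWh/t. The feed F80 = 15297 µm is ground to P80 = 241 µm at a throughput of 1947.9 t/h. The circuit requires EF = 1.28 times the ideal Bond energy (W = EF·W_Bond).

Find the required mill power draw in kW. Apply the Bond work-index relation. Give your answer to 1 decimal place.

P = 5898.9 kW

Bond:  W = 10 Wi (1/√P − 1/√F)
W = 10·4.2·(1/√241 − 1/√15297) = 10·4.2·(0.056330) = 2.3659 kWh/t
Apply correction: 2.3659 × 1.28 = 3.0283 kWh/t
Power = W × throughput = 3.0283 kWh/t × 1947.9 t/h = 5898.9 kW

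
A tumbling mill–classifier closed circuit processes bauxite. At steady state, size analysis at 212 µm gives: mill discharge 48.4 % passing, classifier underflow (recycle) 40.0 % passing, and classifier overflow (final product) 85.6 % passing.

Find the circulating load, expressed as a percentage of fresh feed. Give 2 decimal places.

Balance %-passing 212 µm (r = R/F):
Fd + Rd = Ru + Fo ⇒ R/F = (o−d)/(d−u)
r = (85.6 − 48.4)/(48.4 − 40.0) = 37.2/8.4 = 4.4286
CL = 100·r = 442.86 %

CL = 442.86 %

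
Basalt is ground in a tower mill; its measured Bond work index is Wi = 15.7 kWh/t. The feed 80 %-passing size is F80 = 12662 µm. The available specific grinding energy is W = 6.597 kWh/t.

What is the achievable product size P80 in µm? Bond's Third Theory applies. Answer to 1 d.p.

P80 = 385.9 µm

Bond:  W = 10 Wi (1/√P − 1/√F)
⇒ 1/√P80 = W/(10·Wi) + 1/√F80
  = 6.5970/(10·15.7) + 1/√12662 = 0.042019 + 0.008887 = 0.050906
P80 = (1/0.050906)² = 19.6441² = 385.89 µm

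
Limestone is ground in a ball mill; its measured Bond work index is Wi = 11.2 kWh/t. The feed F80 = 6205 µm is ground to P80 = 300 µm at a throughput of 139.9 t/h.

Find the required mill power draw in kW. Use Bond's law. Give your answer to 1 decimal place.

P = 705.7 kW

W_Bond = 10·Wi·(1/√P₈₀ − 1/√F₈₀)
W = 10·11.2·(1/√300 − 1/√6205) = 10·11.2·(0.045040) = 5.0445 kWh/t
Mill draw = 5.0445 × 139.9 = 705.7 kW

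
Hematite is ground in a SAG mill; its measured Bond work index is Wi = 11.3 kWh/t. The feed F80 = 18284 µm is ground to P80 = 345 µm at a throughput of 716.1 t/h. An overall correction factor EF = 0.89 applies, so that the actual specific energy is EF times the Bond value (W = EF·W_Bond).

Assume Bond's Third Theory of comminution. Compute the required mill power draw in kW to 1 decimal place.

P = 3344.7 kW

Bond:  W = 10 Wi (1/√P − 1/√F)
W = 10·11.3·(1/√345 − 1/√18284) = 10·11.3·(0.046443) = 5.2480 kWh/t
Corrected W = EF·W_Bond = 0.89·5.2480 = 4.6707 kWh/t
Mill draw = 4.6707 × 716.1 = 3344.7 kW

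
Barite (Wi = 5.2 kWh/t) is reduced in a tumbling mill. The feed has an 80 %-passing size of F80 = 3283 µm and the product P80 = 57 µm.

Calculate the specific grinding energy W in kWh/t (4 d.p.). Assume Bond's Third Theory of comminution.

W = 5.9800 kWh/t

W = 10 Wi (P80^-0.5 − F80^-0.5)
1/√57 = 0.132453;  1/√3283 = 0.017453
W = 10·5.2·(0.132453 − 0.017453) = 5.9800 kWh/t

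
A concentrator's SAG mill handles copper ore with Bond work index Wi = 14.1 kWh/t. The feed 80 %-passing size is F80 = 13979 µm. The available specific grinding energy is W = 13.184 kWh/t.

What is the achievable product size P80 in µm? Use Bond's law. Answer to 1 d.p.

P80 = 96.2 µm

Bond:  W = 10 Wi (1/√P − 1/√F)
P80^(−½) = W/(10 Wi) + F80^(−½)
  = 13.1840/(10·14.1) + 1/√13979 = 0.093504 + 0.008458 = 0.101961
P80 = (1/0.101961)² = 9.8076² = 96.19 µm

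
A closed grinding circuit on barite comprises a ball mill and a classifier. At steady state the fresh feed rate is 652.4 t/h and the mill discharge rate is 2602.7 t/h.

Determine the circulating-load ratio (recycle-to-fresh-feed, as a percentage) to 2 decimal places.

Discharge = new feed + return, hence
R = M − F = 2602.7 − 652.4 = 1950.3 t/h
CL = 100·R/F = 100·1950.3/652.4 = 298.94 %

CL = 298.94 %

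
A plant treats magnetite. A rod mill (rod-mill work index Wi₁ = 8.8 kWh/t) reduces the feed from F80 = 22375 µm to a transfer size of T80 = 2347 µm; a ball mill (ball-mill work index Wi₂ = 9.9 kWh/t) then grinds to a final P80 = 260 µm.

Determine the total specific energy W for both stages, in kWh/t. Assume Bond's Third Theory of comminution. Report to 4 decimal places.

W = 10·Wi·[P80^(−½) − F80^(−½)]
Stage 1 (22375→2347 µm, Wi₁=8.8): W₁ = 10·8.8·(0.020642 − 0.006685) = 1.2282 kWh/t
Stage 2 (2347→260 µm, Wi₂=9.9): W₂ = 10·9.9·(0.062017 − 0.020642) = 4.0962 kWh/t
W = W₁ + W₂ = 1.2282 + 4.0962 = 5.3244 kWh/t

W = 5.3244 kWh/t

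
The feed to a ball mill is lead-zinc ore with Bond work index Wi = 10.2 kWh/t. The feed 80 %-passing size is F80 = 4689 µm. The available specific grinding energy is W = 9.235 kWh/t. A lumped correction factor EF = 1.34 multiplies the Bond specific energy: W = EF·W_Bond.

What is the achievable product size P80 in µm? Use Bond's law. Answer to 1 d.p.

W_Bond = 10·Wi·(1/√P₈₀ − 1/√F₈₀)
W_Bond = W / EF = 9.235 / 1.34 = 6.8918 kWh/t
P80^(−½) = W_Bond/(10 Wi) + F80^(−½)
  = 6.8918/(10·10.2) + 1/√4689 = 0.067567 + 0.014604 = 0.082170
P80 = (1/0.082170)² = 12.1699² = 148.11 µm

P80 = 148.1 µm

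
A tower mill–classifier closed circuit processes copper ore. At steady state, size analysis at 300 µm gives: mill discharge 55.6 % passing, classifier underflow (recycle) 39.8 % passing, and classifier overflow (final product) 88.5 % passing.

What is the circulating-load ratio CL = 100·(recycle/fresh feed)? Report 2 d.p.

CL = 208.23 %

Classifier node, passing 300 µm:
(1+r)d = ru + o → r = (o−d)/(d−u)
r = (88.5 − 55.6)/(55.6 − 39.8) = 32.9/15.8 = 2.0823
CL = 100·r = 208.23 %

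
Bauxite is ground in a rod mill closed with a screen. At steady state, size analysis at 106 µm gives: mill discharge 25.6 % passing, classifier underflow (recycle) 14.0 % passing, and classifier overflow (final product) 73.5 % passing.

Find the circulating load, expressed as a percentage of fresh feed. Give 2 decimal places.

CL = 412.93 %

Two-product formula at 106 µm:
(1+r)·d = r·u + o ⇒ r = (o−d)/(d−u)
r = (73.5 − 25.6)/(25.6 − 14.0) = 47.9/11.6 = 4.1293
CL = 100·r = 412.93 %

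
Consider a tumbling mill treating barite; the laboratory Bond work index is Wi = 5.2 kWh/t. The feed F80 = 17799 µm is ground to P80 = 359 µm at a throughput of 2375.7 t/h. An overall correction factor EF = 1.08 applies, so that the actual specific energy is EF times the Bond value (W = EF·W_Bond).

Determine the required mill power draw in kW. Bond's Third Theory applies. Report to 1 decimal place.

P = 6041.6 kW

W = 10·Wi·(P80^(-½) − F80^(-½))
W = 10·5.2·(1/√359 − 1/√17799) = 10·5.2·(0.045282) = 2.3547 kWh/t
W_actual = 1.08 × 2.3547 = 2.5431 kWh/t
P = W·T = 2.5431·2375.7 = 6041.6 kW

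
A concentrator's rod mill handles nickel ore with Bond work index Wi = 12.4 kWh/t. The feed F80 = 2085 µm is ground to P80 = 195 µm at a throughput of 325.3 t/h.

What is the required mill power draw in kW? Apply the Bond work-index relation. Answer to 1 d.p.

P = 2005.2 kW

W = 10 Wi / √P80 − 10 Wi / √F80
W = 10·12.4·(1/√195 − 1/√2085) = 10·12.4·(0.049711) = 6.1642 kWh/t
P_mill = W·ṁ = 6.1642·325.3 = 2005.2 kW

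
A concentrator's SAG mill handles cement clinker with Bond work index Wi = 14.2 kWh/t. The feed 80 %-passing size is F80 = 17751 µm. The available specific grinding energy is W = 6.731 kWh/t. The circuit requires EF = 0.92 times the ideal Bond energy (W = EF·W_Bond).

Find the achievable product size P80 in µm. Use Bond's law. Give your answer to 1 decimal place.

W = 10 Wi (P80^-0.5 − F80^-0.5)
W_Bond = W / EF = 6.731 / 0.92 = 7.3163 kWh/t
P80^-0.5 = F80^-0.5 + W_Bond/(10 Wi)
  = 7.3163/(10·14.2) + 1/√17751 = 0.051523 + 0.007506 = 0.059029
P80 = (1/0.059029)² = 16.9408² = 286.99 µm

P80 = 287.0 µm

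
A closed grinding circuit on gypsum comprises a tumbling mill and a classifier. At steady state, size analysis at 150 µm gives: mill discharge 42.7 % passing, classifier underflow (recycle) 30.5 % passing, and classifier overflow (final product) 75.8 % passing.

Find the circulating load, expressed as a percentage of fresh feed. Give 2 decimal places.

CL = 271.31 %

Balance %-passing 150 µm (r = R/F):
r = (o − d)/(d − u)
r = (75.8 − 42.7)/(42.7 − 30.5) = 33.1/12.2 = 2.7131
CL = 100·r = 271.31 %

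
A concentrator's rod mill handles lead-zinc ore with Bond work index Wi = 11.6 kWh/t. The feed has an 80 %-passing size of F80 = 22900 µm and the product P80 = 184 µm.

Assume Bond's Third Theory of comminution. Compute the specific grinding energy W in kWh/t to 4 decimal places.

Bond: W = 10·Wi·(1/√P80 − 1/√F80)
1/√184 = 0.073721;  1/√22900 = 0.006608
W = 10·11.6·(0.073721 − 0.006608) = 7.7851 kWh/t

W = 7.7851 kWh/t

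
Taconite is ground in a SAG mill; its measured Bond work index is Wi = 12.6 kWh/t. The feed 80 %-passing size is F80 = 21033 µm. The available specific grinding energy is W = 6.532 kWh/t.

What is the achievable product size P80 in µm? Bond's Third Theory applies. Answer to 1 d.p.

P80 = 289.9 µm

W_Bond = 10·Wi·(1/√P₈₀ − 1/√F₈₀)
1/√P80 = 1/√F80 + W/(10·Wi)
  = 6.5320/(10·12.6) + 1/√21033 = 0.051841 + 0.006895 = 0.058737
P80 = (1/0.058737)² = 17.0252² = 289.86 µm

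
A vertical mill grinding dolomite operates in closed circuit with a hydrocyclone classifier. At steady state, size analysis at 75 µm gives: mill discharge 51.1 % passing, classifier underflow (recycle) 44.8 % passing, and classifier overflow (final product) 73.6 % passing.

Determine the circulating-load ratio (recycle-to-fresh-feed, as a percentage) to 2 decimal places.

Mass balance on the −75 µm fraction:
d + r·d = r·u + o → r(d−u) = o−d
r = (73.6 − 51.1)/(51.1 − 44.8) = 22.5/6.3 = 3.5714
CL = 100·r = 357.14 %

CL = 357.14 %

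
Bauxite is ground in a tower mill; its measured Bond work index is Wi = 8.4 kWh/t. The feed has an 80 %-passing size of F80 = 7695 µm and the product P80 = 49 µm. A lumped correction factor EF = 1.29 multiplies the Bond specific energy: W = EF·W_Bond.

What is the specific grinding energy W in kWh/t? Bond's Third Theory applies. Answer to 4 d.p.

W = 14.2447 kWh/t

W = 10·Wi·[P80^(−½) − F80^(−½)]
1/√49 = 0.142857;  1/√7695 = 0.011400
W = 10·8.4·(0.142857 − 0.011400) = 11.0424 kWh/t
W_actual = 1.29 × 11.0424 = 14.2447 kWh/t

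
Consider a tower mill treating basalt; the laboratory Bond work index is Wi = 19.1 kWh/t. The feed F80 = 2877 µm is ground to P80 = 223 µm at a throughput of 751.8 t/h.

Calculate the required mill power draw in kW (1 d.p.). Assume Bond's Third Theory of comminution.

Bond: W = 10·Wi·(1/√P80 − 1/√F80)
W = 10·19.1·(1/√223 − 1/√2877) = 10·19.1·(0.048321) = 9.2294 kWh/t
Power = W × throughput = 9.2294 kWh/t × 751.8 t/h = 6938.6 kW

P = 6938.6 kW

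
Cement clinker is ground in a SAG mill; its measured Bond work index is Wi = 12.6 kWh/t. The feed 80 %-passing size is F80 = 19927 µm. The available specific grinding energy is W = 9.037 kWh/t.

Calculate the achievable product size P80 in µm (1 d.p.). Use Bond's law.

P80 = 161.0 µm

W = 10 Wi (1/√P80 − 1/√F80)  [Bond]
⇒ 1/√P80 = W/(10 Wi) + 1/√F80
  = 9.0370/(10·12.6) + 1/√19927 = 0.071722 + 0.007084 = 0.078806
P80 = (1/0.078806)² = 12.6894² = 161.02 µm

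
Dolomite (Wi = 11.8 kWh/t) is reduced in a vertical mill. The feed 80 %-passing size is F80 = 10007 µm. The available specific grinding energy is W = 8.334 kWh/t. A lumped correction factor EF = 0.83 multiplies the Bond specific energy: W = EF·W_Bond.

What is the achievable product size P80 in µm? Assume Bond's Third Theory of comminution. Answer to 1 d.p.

W = 10·Wi·(P80^(-½) − F80^(-½))
W_Bond = W / EF = 8.334 / 0.83 = 10.0410 kWh/t
1/√P80 = 1/√F80 + W_Bond/(10·Wi)
  = 10.0410/(10·11.8) + 1/√10007 = 0.085093 + 0.009997 = 0.095089
P80 = (1/0.095089)² = 10.5164² = 110.60 µm

P80 = 110.6 µm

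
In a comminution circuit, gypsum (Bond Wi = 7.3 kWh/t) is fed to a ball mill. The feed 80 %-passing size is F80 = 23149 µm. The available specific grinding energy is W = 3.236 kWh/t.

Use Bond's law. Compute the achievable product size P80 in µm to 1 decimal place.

P80 = 386.0 µm

W = 10·Wi·(P80^(-½) − F80^(-½))
⇒ 1/√P80 = W/(10 Wi) + 1/√F80
  = 3.2360/(10·7.3) + 1/√23149 = 0.044329 + 0.006573 = 0.050901
P80 = (1/0.050901)² = 19.6459² = 385.96 µm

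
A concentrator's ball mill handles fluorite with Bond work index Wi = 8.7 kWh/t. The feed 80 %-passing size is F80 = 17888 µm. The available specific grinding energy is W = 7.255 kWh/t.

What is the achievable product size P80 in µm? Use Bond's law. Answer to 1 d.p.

P80 = 121.1 µm

Bond:  W = 10 Wi (1/√P − 1/√F)
⇒ 1/√P80 = W/(10·Wi) + 1/√F80
  = 7.2550/(10·8.7) + 1/√17888 = 0.083391 + 0.007477 = 0.090868
P80 = (1/0.090868)² = 11.0050² = 121.11 µm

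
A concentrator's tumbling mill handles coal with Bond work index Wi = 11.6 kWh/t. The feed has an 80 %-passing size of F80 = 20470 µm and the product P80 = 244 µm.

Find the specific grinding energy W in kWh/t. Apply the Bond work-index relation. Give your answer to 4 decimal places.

W = 10 Wi (1/√P80 − 1/√F80)  [Bond]
1/√244 = 0.064018;  1/√20470 = 0.006989
W = 10·11.6·(0.064018 − 0.006989) = 6.6154 kWh/t

W = 6.6154 kWh/t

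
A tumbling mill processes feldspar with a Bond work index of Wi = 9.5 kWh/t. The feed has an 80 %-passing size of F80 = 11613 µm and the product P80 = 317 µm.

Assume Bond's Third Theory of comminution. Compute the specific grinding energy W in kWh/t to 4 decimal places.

W = 4.4542 kWh/t

W = 10·Wi·[P80^(−½) − F80^(−½)]
1/√317 = 0.056166;  1/√11613 = 0.009280
W = 10·9.5·(0.056166 − 0.009280) = 4.4542 kWh/t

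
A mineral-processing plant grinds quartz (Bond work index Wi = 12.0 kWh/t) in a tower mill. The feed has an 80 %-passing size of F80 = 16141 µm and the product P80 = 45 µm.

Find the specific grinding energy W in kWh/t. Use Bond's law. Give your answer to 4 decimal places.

W = 16.9440 kWh/t

W = 10 Wi (P80^-0.5 − F80^-0.5)
1/√45 = 0.149071;  1/√16141 = 0.007871
W = 10·12.0·(0.149071 − 0.007871) = 16.9440 kWh/t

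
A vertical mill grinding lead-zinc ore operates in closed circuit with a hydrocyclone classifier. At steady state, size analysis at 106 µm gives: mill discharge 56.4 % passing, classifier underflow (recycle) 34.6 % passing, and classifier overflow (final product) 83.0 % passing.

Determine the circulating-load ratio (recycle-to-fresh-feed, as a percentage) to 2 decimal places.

CL = 122.02 %

Two-product formula at 106 µm:
(1+r)d = ru + o → r = (o−d)/(d−u)
r = (83.0 − 56.4)/(56.4 − 34.6) = 26.6/21.8 = 1.2202
CL = 100·r = 122.02 %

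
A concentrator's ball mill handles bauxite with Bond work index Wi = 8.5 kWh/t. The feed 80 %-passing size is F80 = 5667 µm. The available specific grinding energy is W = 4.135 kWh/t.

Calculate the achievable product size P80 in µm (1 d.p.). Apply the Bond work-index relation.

P80 = 260.7 µm

Bond:  W = 10 Wi (1/√P − 1/√F)
P80^-0.5 = F80^-0.5 + W/(10 Wi)
  = 4.1350/(10·8.5) + 1/√5667 = 0.048647 + 0.013284 = 0.061931
P80 = (1/0.061931)² = 16.1470² = 260.73 µm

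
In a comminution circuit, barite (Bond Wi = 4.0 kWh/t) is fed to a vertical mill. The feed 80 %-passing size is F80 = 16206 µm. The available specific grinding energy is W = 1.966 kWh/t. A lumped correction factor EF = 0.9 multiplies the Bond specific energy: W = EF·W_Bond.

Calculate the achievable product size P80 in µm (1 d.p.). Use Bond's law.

W = 10 Wi (1/√P80 − 1/√F80)  [Bond]
W_Bond = W / EF = 1.966 / 0.9 = 2.1844 kWh/t
P80^(−½) = W_Bond/(10 Wi) + F80^(−½)
  = 2.1844/(10·4.0) + 1/√16206 = 0.054611 + 0.007855 = 0.062466
P80 = (1/0.062466)² = 16.0086² = 256.28 µm

P80 = 256.3 µm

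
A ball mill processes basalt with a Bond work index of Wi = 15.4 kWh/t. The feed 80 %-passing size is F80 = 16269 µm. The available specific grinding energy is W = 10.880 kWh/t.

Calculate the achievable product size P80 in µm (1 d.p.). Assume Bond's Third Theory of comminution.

W = 10 Wi (P80^-0.5 − F80^-0.5)
⇒ 1/√P80 = W/(10·Wi) + 1/√F80
  = 10.8800/(10·15.4) + 1/√16269 = 0.070649 + 0.007840 = 0.078489
P80 = (1/0.078489)² = 12.7406² = 162.32 µm

P80 = 162.3 µm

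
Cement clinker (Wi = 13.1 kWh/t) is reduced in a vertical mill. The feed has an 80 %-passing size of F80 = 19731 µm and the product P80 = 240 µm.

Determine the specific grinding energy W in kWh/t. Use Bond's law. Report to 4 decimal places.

Bond: W = 10·Wi·(1/√P80 − 1/√F80)
1/√240 = 0.064550;  1/√19731 = 0.007119
W = 10·13.1·(0.064550 − 0.007119) = 7.5234 kWh/t

W = 7.5234 kWh/t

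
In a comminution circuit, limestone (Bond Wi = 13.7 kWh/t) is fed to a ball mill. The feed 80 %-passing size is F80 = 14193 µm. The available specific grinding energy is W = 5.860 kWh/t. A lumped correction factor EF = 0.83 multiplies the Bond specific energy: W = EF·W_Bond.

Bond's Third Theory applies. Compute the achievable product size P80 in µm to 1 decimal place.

Bond: W = 10·Wi·(1/√P80 − 1/√F80)
W_Bond = W / EF = 5.860 / 0.83 = 7.0602 kWh/t
⇒ 1/√P80 = W_Bond/(10 Wi) + 1/√F80
  = 7.0602/(10·13.7) + 1/√14193 = 0.051535 + 0.008394 = 0.059928
P80 = (1/0.059928)² = 16.6866² = 278.44 µm

P80 = 278.4 µm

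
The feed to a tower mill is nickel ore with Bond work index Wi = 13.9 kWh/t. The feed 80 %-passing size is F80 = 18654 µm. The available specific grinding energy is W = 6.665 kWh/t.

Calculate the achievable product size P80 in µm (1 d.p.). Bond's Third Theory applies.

P80 = 327.3 µm

W = 10 Wi (1/√P80 − 1/√F80)  [Bond]
⇒ 1/√P80 = W/(10·Wi) + 1/√F80
  = 6.6650/(10·13.9) + 1/√18654 = 0.047950 + 0.007322 = 0.055271
P80 = (1/0.055271)² = 18.0925² = 327.34 µm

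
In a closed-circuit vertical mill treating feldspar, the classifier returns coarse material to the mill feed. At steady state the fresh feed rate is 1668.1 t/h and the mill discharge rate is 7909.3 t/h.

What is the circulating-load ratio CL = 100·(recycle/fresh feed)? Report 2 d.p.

M = F + R at steady state, so:
R = M − F = 7909.3 − 1668.1 = 6241.2 t/h
CL = 100·R/F = 100·6241.2/1668.1 = 374.15 %

CL = 374.15 %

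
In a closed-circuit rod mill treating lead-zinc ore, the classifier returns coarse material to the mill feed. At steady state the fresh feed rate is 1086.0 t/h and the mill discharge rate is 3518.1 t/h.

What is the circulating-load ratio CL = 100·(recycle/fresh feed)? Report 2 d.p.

Discharge = new feed + return, hence
R = M − F = 3518.1 − 1086.0 = 2432.1 t/h
CL = 100·R/F = 100·2432.1/1086.0 = 223.95 %

CL = 223.95 %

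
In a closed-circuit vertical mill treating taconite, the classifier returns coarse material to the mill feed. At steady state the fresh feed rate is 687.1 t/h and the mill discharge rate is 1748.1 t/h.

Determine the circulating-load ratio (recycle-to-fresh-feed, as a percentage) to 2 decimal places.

M = F + R at steady state, so:
R = M − F = 1748.1 − 687.1 = 1061.0 t/h
CL = 100·R/F = 100·1061.0/687.1 = 154.42 %

CL = 154.42 %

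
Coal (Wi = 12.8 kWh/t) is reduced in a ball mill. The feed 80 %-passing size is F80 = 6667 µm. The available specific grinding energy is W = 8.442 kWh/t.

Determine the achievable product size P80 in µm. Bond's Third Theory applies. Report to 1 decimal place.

P80 = 163.5 µm

Bond: W = 10·Wi·(1/√P80 − 1/√F80)
P80^(−½) = W/(10 Wi) + F80^(−½)
  = 8.4420/(10·12.8) + 1/√6667 = 0.065953 + 0.012247 = 0.078200
P80 = (1/0.078200)² = 12.7877² = 163.52 µm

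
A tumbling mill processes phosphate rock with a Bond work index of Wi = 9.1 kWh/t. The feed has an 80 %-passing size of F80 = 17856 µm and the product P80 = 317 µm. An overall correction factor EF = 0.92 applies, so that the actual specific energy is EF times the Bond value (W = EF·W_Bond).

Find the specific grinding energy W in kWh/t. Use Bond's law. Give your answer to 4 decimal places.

W = 4.0757 kWh/t

W_Bond = 10·Wi·(1/√P₈₀ − 1/√F₈₀)
1/√317 = 0.056166;  1/√17856 = 0.007484
W = 10·9.1·(0.056166 − 0.007484) = 4.4301 kWh/t
Apply correction: 4.4301 × 0.92 = 4.0757 kWh/t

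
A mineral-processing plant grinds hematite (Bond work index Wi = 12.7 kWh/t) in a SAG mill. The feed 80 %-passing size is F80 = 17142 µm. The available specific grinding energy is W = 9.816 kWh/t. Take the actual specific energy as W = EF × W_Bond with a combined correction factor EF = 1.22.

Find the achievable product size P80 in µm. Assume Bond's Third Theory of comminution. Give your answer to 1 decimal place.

P80 = 198.4 µm

W = 10 Wi (P80^-0.5 − F80^-0.5)
W_Bond = W / EF = 9.816 / 1.22 = 8.0459 kWh/t
⇒ 1/√P80 = W_Bond/(10·Wi) + 1/√F80
  = 8.0459/(10·12.7) + 1/√17142 = 0.063354 + 0.007638 = 0.070991
P80 = (1/0.070991)² = 14.0862² = 198.42 µm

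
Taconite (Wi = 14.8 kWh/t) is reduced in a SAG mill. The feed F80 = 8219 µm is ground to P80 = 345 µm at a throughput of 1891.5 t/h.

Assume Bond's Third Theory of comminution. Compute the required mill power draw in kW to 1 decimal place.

P = 11983.7 kW

W = 10·Wi·(P80^(-½) − F80^(-½))
W = 10·14.8·(1/√345 − 1/√8219) = 10·14.8·(0.042808) = 6.3356 kWh/t
P = W·T = 6.3356·1891.5 = 11983.7 kW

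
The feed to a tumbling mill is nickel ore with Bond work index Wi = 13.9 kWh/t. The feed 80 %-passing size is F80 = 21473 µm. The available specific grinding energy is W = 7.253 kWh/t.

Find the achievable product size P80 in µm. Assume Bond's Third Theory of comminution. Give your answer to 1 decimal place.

P80 = 287.2 µm

Bond:  W = 10 Wi (1/√P − 1/√F)
P80^(−½) = W/(10 Wi) + F80^(−½)
  = 7.2530/(10·13.9) + 1/√21473 = 0.052180 + 0.006824 = 0.059004
P80 = (1/0.059004)² = 16.9480² = 287.23 µm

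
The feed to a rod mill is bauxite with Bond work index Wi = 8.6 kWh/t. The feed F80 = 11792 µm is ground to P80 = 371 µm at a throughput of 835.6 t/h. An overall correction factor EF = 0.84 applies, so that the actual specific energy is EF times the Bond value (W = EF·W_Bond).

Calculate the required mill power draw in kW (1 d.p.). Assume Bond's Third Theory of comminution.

W = 10·Wi·[P80^(−½) − F80^(−½)]
W = 10·8.6·(1/√371 − 1/√11792) = 10·8.6·(0.042709) = 3.6729 kWh/t
Corrected W = EF·W_Bond = 0.84·3.6729 = 3.0853 kWh/t
P_mill = W·ṁ = 3.0853·835.6 = 2578.0 kW

P = 2578.0 kW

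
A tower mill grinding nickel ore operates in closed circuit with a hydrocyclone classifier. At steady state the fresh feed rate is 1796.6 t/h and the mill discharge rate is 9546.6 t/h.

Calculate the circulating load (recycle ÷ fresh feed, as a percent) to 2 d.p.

Mill node: discharge = fresh + recycle.
R = M − F = 9546.6 − 1796.6 = 7750.0 t/h
CL = 100·R/F = 100·7750.0/1796.6 = 431.37 %

CL = 431.37 %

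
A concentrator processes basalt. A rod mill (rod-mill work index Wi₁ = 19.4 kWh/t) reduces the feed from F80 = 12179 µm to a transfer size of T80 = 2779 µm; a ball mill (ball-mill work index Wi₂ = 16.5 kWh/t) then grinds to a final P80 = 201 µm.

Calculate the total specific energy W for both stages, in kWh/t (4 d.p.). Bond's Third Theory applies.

W = 10.4304 kWh/t

Bond:  W = 10 Wi (1/√P − 1/√F)
Stage 1 (12179→2779 µm, Wi₁=19.4): W₁ = 10·19.4·(0.018969 − 0.009061) = 1.9222 kWh/t
Stage 2 (2779→201 µm, Wi₂=16.5): W₂ = 10·16.5·(0.070535 − 0.018969) = 8.5082 kWh/t
W = W₁ + W₂ = 1.9222 + 8.5082 = 10.4304 kWh/t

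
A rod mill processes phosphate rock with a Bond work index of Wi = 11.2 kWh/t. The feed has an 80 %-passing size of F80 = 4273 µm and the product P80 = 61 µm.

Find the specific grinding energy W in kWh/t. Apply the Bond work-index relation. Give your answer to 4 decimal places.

W = 12.6268 kWh/t

Bond: W = 10·Wi·(1/√P80 − 1/√F80)
1/√61 = 0.128037;  1/√4273 = 0.015298
W = 10·11.2·(0.128037 − 0.015298) = 12.6268 kWh/t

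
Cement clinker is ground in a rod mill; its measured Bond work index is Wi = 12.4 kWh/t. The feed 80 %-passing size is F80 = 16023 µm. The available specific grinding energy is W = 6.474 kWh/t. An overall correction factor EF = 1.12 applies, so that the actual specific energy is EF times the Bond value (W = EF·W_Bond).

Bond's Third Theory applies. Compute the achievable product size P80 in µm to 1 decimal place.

P80 = 336.5 µm

W = 10·Wi·[P80^(−½) − F80^(−½)]
W_Bond = W / EF = 6.474 / 1.12 = 5.7804 kWh/t
1/√P80 = 1/√F80 + W_Bond/(10·Wi)
  = 5.7804/(10·12.4) + 1/√16023 = 0.046616 + 0.007900 = 0.054516
P80 = (1/0.054516)² = 18.3433² = 336.48 µm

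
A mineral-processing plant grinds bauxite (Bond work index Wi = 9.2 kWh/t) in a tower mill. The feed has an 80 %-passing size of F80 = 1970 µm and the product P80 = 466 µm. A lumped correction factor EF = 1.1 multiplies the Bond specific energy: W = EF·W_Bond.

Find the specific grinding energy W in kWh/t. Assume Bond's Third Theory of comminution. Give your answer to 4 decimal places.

W = 10 Wi (P80^-0.5 − F80^-0.5)
1/√466 = 0.046324;  1/√1970 = 0.022530
W = 10·9.2·(0.046324 − 0.022530) = 2.1890 kWh/t
With EF = 1.1: W = 2.1890·1.1 = 2.4079 kWh/t

W = 2.4079 kWh/t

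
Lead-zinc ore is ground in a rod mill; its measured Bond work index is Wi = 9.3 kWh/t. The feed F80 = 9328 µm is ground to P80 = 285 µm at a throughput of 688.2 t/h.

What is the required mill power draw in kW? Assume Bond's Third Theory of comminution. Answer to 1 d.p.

P = 3128.5 kW

Bond:  W = 10 Wi (1/√P − 1/√F)
W = 10·9.3·(1/√285 − 1/√9328) = 10·9.3·(0.048881) = 4.5459 kWh/t
Mill draw = 4.5459 × 688.2 = 3128.5 kW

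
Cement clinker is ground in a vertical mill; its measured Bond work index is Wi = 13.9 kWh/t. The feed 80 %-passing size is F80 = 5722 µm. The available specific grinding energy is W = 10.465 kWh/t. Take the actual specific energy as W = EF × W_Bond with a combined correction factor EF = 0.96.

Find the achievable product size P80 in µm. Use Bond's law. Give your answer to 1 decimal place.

W_Bond = 10·Wi·(1/√P₈₀ − 1/√F₈₀)
W_Bond = W / EF = 10.465 / 0.96 = 10.9010 kWh/t
⇒ 1/√P80 = W_Bond/(10·Wi) + 1/√F80
  = 10.9010/(10·13.9) + 1/√5722 = 0.078425 + 0.013220 = 0.091645
P80 = (1/0.091645)² = 10.9117² = 119.07 µm

P80 = 119.1 µm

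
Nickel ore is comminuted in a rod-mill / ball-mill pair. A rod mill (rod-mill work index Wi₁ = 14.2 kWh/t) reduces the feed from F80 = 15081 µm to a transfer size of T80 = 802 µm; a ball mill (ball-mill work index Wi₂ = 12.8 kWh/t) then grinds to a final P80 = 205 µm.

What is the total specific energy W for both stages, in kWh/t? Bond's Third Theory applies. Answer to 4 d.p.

W = 10·Wi·[P80^(−½) − F80^(−½)]
Stage 1 (15081→802 µm, Wi₁=14.2): W₁ = 10·14.2·(0.035311 − 0.008143) = 3.8579 kWh/t
Stage 2 (802→205 µm, Wi₂=12.8): W₂ = 10·12.8·(0.069843 − 0.035311) = 4.4201 kWh/t
W = W₁ + W₂ = 3.8579 + 4.4201 = 8.2780 kWh/t

W = 8.2780 kWh/t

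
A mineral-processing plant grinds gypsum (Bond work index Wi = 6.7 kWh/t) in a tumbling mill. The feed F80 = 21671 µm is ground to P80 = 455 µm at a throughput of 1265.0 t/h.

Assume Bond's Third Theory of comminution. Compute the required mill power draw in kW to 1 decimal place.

W = 10·Wi·[P80^(−½) − F80^(−½)]
W = 10·6.7·(1/√455 − 1/√21671) = 10·6.7·(0.040088) = 2.6859 kWh/t
Mill draw = 2.6859 × 1265.0 = 3397.6 kW

P = 3397.6 kW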